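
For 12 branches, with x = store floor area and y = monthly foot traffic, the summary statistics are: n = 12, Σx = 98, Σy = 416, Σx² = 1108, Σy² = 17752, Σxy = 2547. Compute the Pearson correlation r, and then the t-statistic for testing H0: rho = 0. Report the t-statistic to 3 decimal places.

-4.896

Numerator: nΣxy − (Σx)(Σy) = 12·2547 − (98)(416) = -10204
Denominator: √[(nΣx²−(Σx)²)(nΣy²−(Σy)²)]
  nΣx²−(Σx)² = 12·1108 − 9604 = 3692;  nΣy²−(Σy)² = 12·17752 − 173056 = 39968
  √(3692·39968) = √147561856 = 12147.5041
r = -10204 / 12147.5041 = -0.8400
t = r·√(n−2)/√(1−r²) = -0.8400·√10 / √(1−0.705600) = -2.656313 / 0.542586 = -4.896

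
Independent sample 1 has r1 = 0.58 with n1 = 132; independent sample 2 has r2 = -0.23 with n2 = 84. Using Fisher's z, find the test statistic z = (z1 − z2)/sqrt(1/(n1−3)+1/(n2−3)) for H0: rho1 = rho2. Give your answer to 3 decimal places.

Fisher z-transforms: z1 = atanh(0.58) = 0.662463, z2 = atanh(-0.23) = -0.234189; difference d = 0.896652
Var(d) = 1/129 + 1/81 = 0.0077519 + 0.0123457 = 0.0200976
z = d/√Var(d) = 0.896652 / √0.0200976 = 0.896652 / 0.141766 = 6.325

6.325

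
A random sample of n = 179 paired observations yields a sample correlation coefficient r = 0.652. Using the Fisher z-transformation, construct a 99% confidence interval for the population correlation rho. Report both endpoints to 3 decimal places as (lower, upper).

Fisher z: z_r = atanh(r) = ½·ln((1+0.652)/(1−0.652)) = 0.778770
SE(z) = 1/√(n−3) = 1/√176 = 0.075378
99% ⇒ z* = 2.576; margin = 2.576·0.075378 = 0.194174
CI on z-scale: (0.584596, 0.972944)
Back-transform: tanh(0.584596) = 0.525998, tanh(0.972944) = 0.749995

(0.526, 0.750)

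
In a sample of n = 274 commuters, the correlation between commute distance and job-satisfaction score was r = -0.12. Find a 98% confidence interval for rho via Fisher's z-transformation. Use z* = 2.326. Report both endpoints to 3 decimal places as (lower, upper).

z_r = atanh(-0.12) = -0.120581;  SE = 1/√(n−3) = 1/√271 = 0.060746
z-limits: -0.120581 ± 2.326·0.060746 = -0.120581 ± 0.141295 = [-0.261876, 0.020714]
ρ-limits: (tanh -0.261876, tanh 0.020714) = (-0.256, 0.021)

(-0.256, 0.021)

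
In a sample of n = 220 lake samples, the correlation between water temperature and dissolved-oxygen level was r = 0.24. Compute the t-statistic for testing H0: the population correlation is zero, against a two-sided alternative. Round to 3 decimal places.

t = r·√(n−2) / √(1−r²) with r = 0.24, n = 220
  = 0.24·√218 / √(1 − 0.0576)
  = 0.24·14.764823 / 0.970773
  = 3.543558 / 0.970773 = 3.650

3.650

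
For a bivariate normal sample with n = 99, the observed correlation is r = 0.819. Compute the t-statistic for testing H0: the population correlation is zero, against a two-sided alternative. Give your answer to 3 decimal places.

14.058

1 − r² = 1 − 0.670761 = 0.329239;  √(1−r²) = 0.573794
√(n−2) = √97 = 9.848858
t = r·√(n−2)/√(1−r²) = 0.819 · 9.848858 / 0.573794 = 14.058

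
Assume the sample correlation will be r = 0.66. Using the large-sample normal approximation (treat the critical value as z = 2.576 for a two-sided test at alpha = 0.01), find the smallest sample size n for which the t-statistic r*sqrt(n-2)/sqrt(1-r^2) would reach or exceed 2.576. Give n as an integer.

11

r√(n−2)/√(1−r²) ≥ 2.576  ⇔  n−2 ≥ (2.576)²·(1−r²)/r²
(1−r²)/r² = (1−0.4356)/0.4356 = 1.2957
n ≥ 2 + 6.635776·1.2957 = 2 + 8.5980 = 10.5980
⌈10.5980⌉ = 11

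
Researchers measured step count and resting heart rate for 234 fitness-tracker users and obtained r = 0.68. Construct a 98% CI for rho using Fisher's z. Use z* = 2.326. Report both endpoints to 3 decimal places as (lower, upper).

Fisher z: z_r = atanh(r) = ½·ln((1+0.68)/(1−0.68)) = 0.829114
SE(z) = 1/√(n−3) = 1/√231 = 0.065795
98% ⇒ z* = 2.326; margin = 2.326·0.065795 = 0.153039
CI on z-scale: (0.676075, 0.982153)
Back-transform: tanh(0.676075) = 0.588962, tanh(0.982153) = 0.753996

(0.589, 0.754)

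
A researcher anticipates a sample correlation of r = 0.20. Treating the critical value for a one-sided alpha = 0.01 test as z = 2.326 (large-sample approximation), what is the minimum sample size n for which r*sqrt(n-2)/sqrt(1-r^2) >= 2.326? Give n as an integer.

r√(n−2)/√(1−r²) ≥ 2.326  ⇔  n−2 ≥ (2.326)²·(1−r²)/r²
(1−r²)/r² = (1−0.0400)/0.0400 = 24.0000
n ≥ 2 + 5.410276·24.0000 = 2 + 129.8466 = 131.8466
⌈131.8466⌉ = 132

132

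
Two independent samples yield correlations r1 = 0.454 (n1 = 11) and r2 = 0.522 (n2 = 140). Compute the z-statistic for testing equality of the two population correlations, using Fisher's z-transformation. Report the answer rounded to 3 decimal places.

-0.246

z1 = atanh(0.454) = 0.489727,  z2 = atanh(0.522) = 0.579085
SE = √(1/(n1−3) + 1/(n2−3)) = √(1/8 + 1/137) = √(0.1250000 + 0.0072993) = √0.1322993 = 0.363730
z = (z1 − z2)/SE = (0.489727 − 0.579085) / 0.363730 = -0.089358 / 0.363730 = -0.246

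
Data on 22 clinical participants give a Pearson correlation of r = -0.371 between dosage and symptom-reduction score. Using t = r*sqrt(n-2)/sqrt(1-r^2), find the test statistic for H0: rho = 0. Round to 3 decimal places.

-1.787

1 − r² = 1 − 0.137641 = 0.862359;  √(1−r²) = 0.928633
√(n−2) = √20 = 4.472136
t = r·√(n−2)/√(1−r²) = -0.371 · 4.472136 / 0.928633 = -1.787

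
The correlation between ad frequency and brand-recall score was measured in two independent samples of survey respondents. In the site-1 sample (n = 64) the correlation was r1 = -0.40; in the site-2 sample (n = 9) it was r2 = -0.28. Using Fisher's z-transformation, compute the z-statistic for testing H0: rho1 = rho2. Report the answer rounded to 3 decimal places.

-0.318

z1 = atanh(-0.40) = -0.423649,  z2 = atanh(-0.28) = -0.287682
SE = √(1/(n1−3) + 1/(n2−3)) = √(1/61 + 1/6) = √(0.0163934 + 0.1666667) = √0.1830601 = 0.427855
z = (z1 − z2)/SE = (-0.423649 − (-0.287682)) / 0.427855 = -0.135967 / 0.427855 = -0.318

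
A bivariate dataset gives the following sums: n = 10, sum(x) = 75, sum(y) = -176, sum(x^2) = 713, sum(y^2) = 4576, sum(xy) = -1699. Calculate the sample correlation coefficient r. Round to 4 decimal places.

-0.8035

Numerator: nΣxy − (Σx)(Σy) = 10·(-1699) − (75)(-176) = -3790
Denominator: √[(nΣx²−(Σx)²)(nΣy²−(Σy)²)]
  nΣx²−(Σx)² = 10·713 − 5625 = 1505;  nΣy²−(Σy)² = 10·4576 − 30976 = 14784
  √(1505·14784) = √22249920 = 4716.9821
r = -3790 / 4716.9821 = -0.8035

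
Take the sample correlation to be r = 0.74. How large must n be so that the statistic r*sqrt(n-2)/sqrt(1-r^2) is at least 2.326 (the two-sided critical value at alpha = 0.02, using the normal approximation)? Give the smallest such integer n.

7

r√(n−2)/√(1−r²) ≥ 2.326  ⇔  n−2 ≥ (2.326)²·(1−r²)/r²
(1−r²)/r² = (1−0.5476)/0.5476 = 0.8262
n ≥ 2 + 5.410276·0.8262 = 2 + 4.4700 = 6.4700
⌈6.4700⌉ = 7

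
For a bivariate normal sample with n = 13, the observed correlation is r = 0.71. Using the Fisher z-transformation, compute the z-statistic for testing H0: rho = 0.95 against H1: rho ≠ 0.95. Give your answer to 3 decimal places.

-2.987

z_r = atanh(0.71) = 0.887184,  z_0 = atanh(0.95) = 1.831781
SE = 1/√(n−3) = 1/√10 = 0.316228
z = (z_r − z_0)/SE = (0.887184 − 1.831781) / 0.316228 = -0.944597 / 0.316228 = -2.987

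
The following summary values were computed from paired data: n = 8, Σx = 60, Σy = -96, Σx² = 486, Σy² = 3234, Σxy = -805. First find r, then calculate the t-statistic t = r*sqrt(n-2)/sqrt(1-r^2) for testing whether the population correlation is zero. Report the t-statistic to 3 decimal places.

-0.800

Numerator: nΣxy − (Σx)(Σy) = 8·(-805) − (60)(-96) = -680
Denominator: √[(nΣx²−(Σx)²)(nΣy²−(Σy)²)]
  nΣx²−(Σx)² = 8·486 − 3600 = 288;  nΣy²−(Σy)² = 8·3234 − 9216 = 16656
  √(288·16656) = √4796928 = 2190.1890
r = -680 / 2190.1890 = -0.3105
t = r·√(n−2)/√(1−r²) = -0.3105·√6 / √(1−0.096410) = -0.760567 / 0.950574 = -0.800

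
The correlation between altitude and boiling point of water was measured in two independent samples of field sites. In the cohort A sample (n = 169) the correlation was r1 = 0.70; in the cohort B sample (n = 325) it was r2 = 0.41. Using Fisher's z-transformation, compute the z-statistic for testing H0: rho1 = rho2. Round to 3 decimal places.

4.518

z1 = atanh(0.70) = 0.867301,  z2 = atanh(0.41) = 0.435611
SE = √(1/(n1−3) + 1/(n2−3)) = √(1/166 + 1/322) = √(0.0060241 + 0.0031056) = √0.0091297 = 0.095549
z = (z1 − z2)/SE = (0.867301 − 0.435611) / 0.095549 = 0.431690 / 0.095549 = 4.518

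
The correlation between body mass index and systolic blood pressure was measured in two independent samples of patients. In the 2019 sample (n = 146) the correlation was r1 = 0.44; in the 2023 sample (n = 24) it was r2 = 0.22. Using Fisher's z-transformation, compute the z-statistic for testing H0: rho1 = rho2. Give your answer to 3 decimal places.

z1 = atanh(0.44) = 0.472231,  z2 = atanh(0.22) = 0.223656
SE = √(1/(n1−3) + 1/(n2−3)) = √(1/143 + 1/21) = √(0.0069930 + 0.0476190) = √0.0546120 = 0.233692
z = (z1 − z2)/SE = (0.472231 − 0.223656) / 0.233692 = 0.248575 / 0.233692 = 1.064

1.064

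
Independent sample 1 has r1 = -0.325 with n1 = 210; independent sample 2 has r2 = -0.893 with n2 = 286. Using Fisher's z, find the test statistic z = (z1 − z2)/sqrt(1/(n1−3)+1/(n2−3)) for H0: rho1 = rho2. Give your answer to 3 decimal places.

12.020

Fisher z-transforms: z1 = atanh(-0.325) = -0.337228, z2 = atanh(-0.893) = -1.436545; difference d = 1.099317
Var(d) = 1/207 + 1/283 = 0.0048309 + 0.0035336 = 0.0083645
z = d/√Var(d) = 1.099317 / √0.0083645 = 1.099317 / 0.091458 = 12.020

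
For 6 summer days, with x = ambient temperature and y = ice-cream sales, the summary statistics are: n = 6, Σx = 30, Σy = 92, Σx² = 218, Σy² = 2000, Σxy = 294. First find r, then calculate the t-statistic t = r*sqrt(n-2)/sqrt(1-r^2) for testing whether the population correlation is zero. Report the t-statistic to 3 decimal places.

-2.967

S_xy = nΣxy − ΣxΣy = 6·294 − 30·92 = 1764 − 2760 = -996
S_xx = nΣx² − (Σx)² = 6·218 − 30² = 1308 − 900 = 408
S_yy = nΣy² − (Σy)² = 6·2000 − 92² = 12000 − 8464 = 3536
r = S_xy / √(S_xx·S_yy) = -996 / √(408·3536) = -996 / √1442688 = -996 / 1201.1195 = -0.8292
t = r·√(n−2)/√(1−r²) = -0.8292·√4 / √(1−0.687573) = -1.658400 / 0.558952 = -2.967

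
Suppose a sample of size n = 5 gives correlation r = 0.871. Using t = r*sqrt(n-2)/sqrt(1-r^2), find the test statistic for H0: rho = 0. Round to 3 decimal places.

3.071

t = r·√(n−2) / √(1−r²) with r = 0.871, n = 5
  = 0.871·√3 / √(1 − 0.758641)
  = 0.871·1.732051 / 0.491283
  = 1.508616 / 0.491283 = 3.071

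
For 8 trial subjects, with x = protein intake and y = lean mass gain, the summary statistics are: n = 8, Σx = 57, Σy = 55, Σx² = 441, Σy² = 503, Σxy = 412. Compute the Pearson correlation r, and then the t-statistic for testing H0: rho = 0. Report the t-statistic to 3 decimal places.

0.784

Numerator: nΣxy − (Σx)(Σy) = 8·412 − (57)(55) = 161
Denominator: √[(nΣx²−(Σx)²)(nΣy²−(Σy)²)]
  nΣx²−(Σx)² = 8·441 − 3249 = 279;  nΣy²−(Σy)² = 8·503 − 3025 = 999
  √(279·999) = √278721 = 527.9403
r = 161 / 527.9403 = 0.3050
t = r·√(n−2)/√(1−r²) = 0.3050·√6 / √(1−0.093025) = 0.747094 / 0.952352 = 0.784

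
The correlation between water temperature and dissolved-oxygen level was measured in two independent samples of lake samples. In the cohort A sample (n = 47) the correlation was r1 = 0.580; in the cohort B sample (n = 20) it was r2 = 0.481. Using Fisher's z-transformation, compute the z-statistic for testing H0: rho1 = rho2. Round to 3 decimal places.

0.484

z1 = atanh(0.580) = 0.662463,  z2 = atanh(0.481) = 0.524284
SE = √(1/(n1−3) + 1/(n2−3)) = √(1/44 + 1/17) = √(0.0227273 + 0.0588235) = √0.0815508 = 0.285571
z = (z1 − z2)/SE = (0.662463 − 0.524284) / 0.285571 = 0.138179 / 0.285571 = 0.484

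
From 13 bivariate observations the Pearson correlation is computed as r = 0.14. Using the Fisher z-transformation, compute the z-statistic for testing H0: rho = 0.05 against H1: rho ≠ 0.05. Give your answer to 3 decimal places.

z_r = atanh(0.14) = 0.140926,  z_0 = atanh(0.05) = 0.050042
SE = 1/√(n−3) = 1/√10 = 0.316228
z = (z_r − z_0)/SE = (0.140926 − 0.050042) / 0.316228 = 0.090884 / 0.316228 = 0.287

0.287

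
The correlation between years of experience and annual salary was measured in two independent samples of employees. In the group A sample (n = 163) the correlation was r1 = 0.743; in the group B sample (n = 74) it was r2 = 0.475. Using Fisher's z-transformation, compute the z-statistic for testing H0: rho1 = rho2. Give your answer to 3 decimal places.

3.090

Fisher z-transforms: z1 = atanh(0.743) = 0.957143, z2 = atanh(0.475) = 0.516508; difference d = 0.440635
Var(d) = 1/160 + 1/71 = 0.0062500 + 0.0140845 = 0.0203345
z = d/√Var(d) = 0.440635 / √0.0203345 = 0.440635 / 0.142599 = 3.090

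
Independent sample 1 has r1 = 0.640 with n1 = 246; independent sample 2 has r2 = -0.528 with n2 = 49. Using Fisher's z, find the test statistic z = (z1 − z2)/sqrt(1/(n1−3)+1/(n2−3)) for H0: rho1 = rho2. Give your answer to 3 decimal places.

8.368

Fisher z-transforms: z1 = atanh(0.640) = 0.758174, z2 = atanh(-0.528) = -0.587368; difference d = 1.345542
Var(d) = 1/243 + 1/46 = 0.0041152 + 0.0217391 = 0.0258543
z = d/√Var(d) = 1.345542 / √0.0258543 = 1.345542 / 0.160793 = 8.368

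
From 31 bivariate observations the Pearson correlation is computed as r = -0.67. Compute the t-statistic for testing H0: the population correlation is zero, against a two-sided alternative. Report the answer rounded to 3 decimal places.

t = r·√(n−2) / √(1−r²) with r = -0.67, n = 31
  = -0.67·√29 / √(1 − 0.4489)
  = -0.67·5.385165 / 0.742361
  = -3.608061 / 0.742361 = -4.860

-4.860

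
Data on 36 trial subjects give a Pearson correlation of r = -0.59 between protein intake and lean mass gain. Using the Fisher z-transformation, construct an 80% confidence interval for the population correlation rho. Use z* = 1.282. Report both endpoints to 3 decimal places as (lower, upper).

(-0.717, -0.426)

z_r = atanh(-0.59) = -0.677666;  SE = 1/√(n−3) = 1/√33 = 0.174078
z-limits: -0.677666 ± 1.282·0.174078 = -0.677666 ± 0.223168 = [-0.900834, -0.454498]
ρ-limits: (tanh -0.900834, tanh -0.454498) = (-0.717, -0.426)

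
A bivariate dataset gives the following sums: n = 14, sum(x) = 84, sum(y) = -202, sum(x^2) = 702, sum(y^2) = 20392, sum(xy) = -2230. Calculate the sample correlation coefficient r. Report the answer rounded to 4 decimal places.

Numerator: nΣxy − (Σx)(Σy) = 14·(-2230) − (84)(-202) = -14252
Denominator: √[(nΣx²−(Σx)²)(nΣy²−(Σy)²)]
  nΣx²−(Σx)² = 14·702 − 7056 = 2772;  nΣy²−(Σy)² = 14·20392 − 40804 = 244684
  √(2772·244684) = √678264048 = 26043.5030
r = -14252 / 26043.5030 = -0.5472

-0.5472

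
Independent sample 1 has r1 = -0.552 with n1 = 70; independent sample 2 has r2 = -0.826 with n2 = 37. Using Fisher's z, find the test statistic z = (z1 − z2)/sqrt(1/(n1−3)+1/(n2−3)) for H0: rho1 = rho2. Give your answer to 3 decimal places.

z1 = atanh(-0.552) = -0.621253,  z2 = atanh(-0.826) = -1.175414
SE = √(1/(n1−3) + 1/(n2−3)) = √(1/67 + 1/34) = √(0.0149254 + 0.0294118) = √0.0443372 = 0.210564
z = (z1 − z2)/SE = (-0.621253 − (-1.175414)) / 0.210564 = 0.554161 / 0.210564 = 2.632

2.632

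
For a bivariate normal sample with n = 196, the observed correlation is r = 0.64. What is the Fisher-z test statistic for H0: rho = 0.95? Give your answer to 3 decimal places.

z_r = atanh(0.64) = 0.758174,  z_0 = atanh(0.95) = 1.831781
SE = 1/√(n−3) = 1/√193 = 0.071982
z = (z_r − z_0)/SE = (0.758174 − 1.831781) / 0.071982 = -1.073607 / 0.071982 = -14.915

-14.915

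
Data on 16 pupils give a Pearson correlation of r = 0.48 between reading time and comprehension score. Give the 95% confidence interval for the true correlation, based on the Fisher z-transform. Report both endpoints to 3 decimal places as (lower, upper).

Fisher z: z_r = atanh(r) = ½·ln((1+0.48)/(1−0.48)) = 0.522984
SE(z) = 1/√(n−3) = 1/√13 = 0.277350
95% ⇒ z* = 1.960; margin = 1.960·0.277350 = 0.543606
CI on z-scale: (-0.020622, 1.066590)
Back-transform: tanh(-0.020622) = -0.020619, tanh(1.066590) = 0.788173

(-0.021, 0.788)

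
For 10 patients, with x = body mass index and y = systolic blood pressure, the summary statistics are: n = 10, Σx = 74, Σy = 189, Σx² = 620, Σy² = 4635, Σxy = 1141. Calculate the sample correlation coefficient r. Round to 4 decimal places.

S_xy = nΣxy − ΣxΣy = 10·1141 − 74·189 = 11410 − 13986 = -2576
S_xx = nΣx² − (Σx)² = 10·620 − 74² = 6200 − 5476 = 724
S_yy = nΣy² − (Σy)² = 10·4635 − 189² = 46350 − 35721 = 10629
r = S_xy / √(S_xx·S_yy) = -2576 / √(724·10629) = -2576 / √7695396 = -2576 / 2774.0577 = -0.9286

-0.9286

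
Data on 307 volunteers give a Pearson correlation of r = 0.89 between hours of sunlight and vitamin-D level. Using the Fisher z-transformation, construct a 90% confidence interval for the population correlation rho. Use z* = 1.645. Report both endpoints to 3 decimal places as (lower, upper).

(0.869, 0.908)

z_r = atanh(0.89) = 1.421926;  SE = 1/√(n−3) = 1/√304 = 0.057354
z-limits: 1.421926 ± 1.645·0.057354 = 1.421926 ± 0.094347 = [1.327579, 1.516273]
ρ-limits: (tanh 1.327579, tanh 1.516273) = (0.869, 0.908)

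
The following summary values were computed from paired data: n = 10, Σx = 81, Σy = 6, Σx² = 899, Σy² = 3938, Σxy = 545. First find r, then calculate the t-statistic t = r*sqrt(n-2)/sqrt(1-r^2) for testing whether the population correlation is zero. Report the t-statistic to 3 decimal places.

S_xy = nΣxy − ΣxΣy = 10·545 − 81·6 = 5450 − 486 = 4964
S_xx = nΣx² − (Σx)² = 10·899 − 81² = 8990 − 6561 = 2429
S_yy = nΣy² − (Σy)² = 10·3938 − 6² = 39380 − 36 = 39344
r = S_xy / √(S_xx·S_yy) = 4964 / √(2429·39344) = 4964 / √95566576 = 4964 / 9775.8159 = 0.5078
t = r·√(n−2)/√(1−r²) = 0.5078·√8 / √(1−0.257861) = 1.436275 / 0.861475 = 1.667

1.667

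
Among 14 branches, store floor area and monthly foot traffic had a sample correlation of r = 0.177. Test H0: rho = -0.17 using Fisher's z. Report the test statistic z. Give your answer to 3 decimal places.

1.163

z_r = atanh(0.177) = 0.178884,  z_0 = atanh(-0.17) = -0.171667
SE = 1/√(n−3) = 1/√11 = 0.301511
z = (z_r − z_0)/SE = (0.178884 − (-0.171667)) / 0.301511 = 0.350551 / 0.301511 = 1.163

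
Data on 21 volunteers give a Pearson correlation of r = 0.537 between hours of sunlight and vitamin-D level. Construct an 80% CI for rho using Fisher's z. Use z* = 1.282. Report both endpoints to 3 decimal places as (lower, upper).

z_r = atanh(0.537) = 0.599930;  SE = 1/√(n−3) = 1/√18 = 0.235702
z-limits: 0.599930 ± 1.282·0.235702 = 0.599930 ± 0.302170 = [0.297760, 0.902100]
ρ-limits: (tanh 0.297760, tanh 0.902100) = (0.289, 0.717)

(0.289, 0.717)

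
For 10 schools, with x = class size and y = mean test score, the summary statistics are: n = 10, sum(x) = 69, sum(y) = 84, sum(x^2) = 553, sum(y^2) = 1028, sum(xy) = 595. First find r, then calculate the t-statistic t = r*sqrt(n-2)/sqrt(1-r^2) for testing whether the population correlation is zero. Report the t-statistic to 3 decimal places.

S_xy = nΣxy − ΣxΣy = 10·595 − 69·84 = 5950 − 5796 = 154
S_xx = nΣx² − (Σx)² = 10·553 − 69² = 5530 − 4761 = 769
S_yy = nΣy² − (Σy)² = 10·1028 − 84² = 10280 − 7056 = 3224
r = S_xy / √(S_xx·S_yy) = 154 / √(769·3224) = 154 / √2479256 = 154 / 1574.5653 = 0.0978
t = r·√(n−2)/√(1−r²) = 0.0978·√8 / √(1−0.009565) = 0.276620 / 0.995206 = 0.278

0.278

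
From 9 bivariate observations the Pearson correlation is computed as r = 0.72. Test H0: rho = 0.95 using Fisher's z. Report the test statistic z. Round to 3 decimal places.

z_r = atanh(0.72) = 0.907645,  z_0 = atanh(0.95) = 1.831781
SE = 1/√(n−3) = 1/√6 = 0.408248
z = (z_r − z_0)/SE = (0.907645 − 1.831781) / 0.408248 = -0.924136 / 0.408248 = -2.264

-2.264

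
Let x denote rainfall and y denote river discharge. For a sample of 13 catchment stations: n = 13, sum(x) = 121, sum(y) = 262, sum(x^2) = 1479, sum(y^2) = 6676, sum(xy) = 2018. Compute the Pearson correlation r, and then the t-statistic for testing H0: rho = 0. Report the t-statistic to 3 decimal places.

-2.484

S_xy = nΣxy − ΣxΣy = 13·2018 − 121·262 = 26234 − 31702 = -5468
S_xx = nΣx² − (Σx)² = 13·1479 − 121² = 19227 − 14641 = 4586
S_yy = nΣy² − (Σy)² = 13·6676 − 262² = 86788 − 68644 = 18144
r = S_xy / √(S_xx·S_yy) = -5468 / √(4586·18144) = -5468 / √83208384 = -5468 / 9121.8630 = -0.5994
t = r·√(n−2)/√(1−r²) = -0.5994·√11 / √(1−0.359280) = -1.987985 / 0.800450 = -2.484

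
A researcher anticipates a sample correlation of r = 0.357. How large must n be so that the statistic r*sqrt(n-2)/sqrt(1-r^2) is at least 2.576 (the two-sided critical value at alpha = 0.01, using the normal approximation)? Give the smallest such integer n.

48

r√(n−2)/√(1−r²) ≥ 2.576  ⇔  n−2 ≥ (2.576)²·(1−r²)/r²
(1−r²)/r² = (1−0.127449)/0.127449 = 6.8463
n ≥ 2 + 6.635776·6.8463 = 2 + 45.4305 = 47.4305
⌈47.4305⌉ = 48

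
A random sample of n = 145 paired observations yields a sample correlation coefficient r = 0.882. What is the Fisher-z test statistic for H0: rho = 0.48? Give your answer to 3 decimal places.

z_r = atanh(0.882) = 1.384703,  z_0 = atanh(0.48) = 0.522984
SE = 1/√(n−3) = 1/√142 = 0.083918
z = (z_r − z_0)/SE = (1.384703 − 0.522984) / 0.083918 = 0.861719 / 0.083918 = 10.269

10.269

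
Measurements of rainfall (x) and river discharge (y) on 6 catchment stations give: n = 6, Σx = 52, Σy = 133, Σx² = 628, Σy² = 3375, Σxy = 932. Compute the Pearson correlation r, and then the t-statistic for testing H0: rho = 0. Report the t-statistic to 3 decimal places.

-2.686

Numerator: nΣxy − (Σx)(Σy) = 6·932 − (52)(133) = -1324
Denominator: √[(nΣx²−(Σx)²)(nΣy²−(Σy)²)]
  nΣx²−(Σx)² = 6·628 − 2704 = 1064;  nΣy²−(Σy)² = 6·3375 − 17689 = 2561
  √(1064·2561) = √2724904 = 1650.7283
r = -1324 / 1650.7283 = -0.8021
t = r·√(n−2)/√(1−r²) = -0.8021·√4 / √(1−0.643364) = -1.604200 / 0.597190 = -2.686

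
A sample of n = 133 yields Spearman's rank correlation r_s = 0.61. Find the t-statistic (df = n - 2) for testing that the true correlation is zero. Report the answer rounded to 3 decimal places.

1 − r_s² = 1 − 0.3721 = 0.6279;  √(1−r_s²) = 0.792401
√(n−2) = √131 = 11.445523
t = r_s·√(n−2)/√(1−r_s²) = 0.61 · 11.445523 / 0.792401 = 8.811

8.811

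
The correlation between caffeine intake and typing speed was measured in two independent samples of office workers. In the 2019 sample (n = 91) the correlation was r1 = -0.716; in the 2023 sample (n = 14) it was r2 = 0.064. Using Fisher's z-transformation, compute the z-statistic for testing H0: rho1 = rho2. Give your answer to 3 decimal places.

-3.013

z1 = atanh(-0.716) = -0.899389,  z2 = atanh(0.064) = 0.064088
SE = √(1/(n1−3) + 1/(n2−3)) = √(1/88 + 1/11) = √(0.0113636 + 0.0909091) = √0.1022727 = 0.319801
z = (z1 − z2)/SE = (-0.899389 − 0.064088) / 0.319801 = -0.963477 / 0.319801 = -3.013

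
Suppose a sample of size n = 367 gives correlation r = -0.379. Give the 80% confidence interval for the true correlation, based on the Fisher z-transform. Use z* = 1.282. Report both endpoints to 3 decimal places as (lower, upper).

z_r = atanh(-0.379) = -0.398891;  SE = 1/√(n−3) = 1/√364 = 0.052414
z-limits: -0.398891 ± 1.282·0.052414 = -0.398891 ± 0.067195 = [-0.466086, -0.331696]
ρ-limits: (tanh -0.466086, tanh -0.331696) = (-0.435, -0.320)

(-0.435, -0.320)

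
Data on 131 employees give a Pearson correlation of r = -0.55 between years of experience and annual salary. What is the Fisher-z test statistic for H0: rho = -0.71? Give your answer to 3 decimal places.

z_r = atanh(-0.55) = -0.618381,  z_0 = atanh(-0.71) = -0.887184
SE = 1/√(n−3) = 1/√128 = 0.088388
z = (z_r − z_0)/SE = (-0.618381 − (-0.887184)) / 0.088388 = 0.268803 / 0.088388 = 3.041

3.041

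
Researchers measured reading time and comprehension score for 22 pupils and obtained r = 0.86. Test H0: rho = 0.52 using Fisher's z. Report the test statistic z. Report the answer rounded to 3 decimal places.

3.125

z_r = atanh(0.86) = 1.293345,  z_0 = atanh(0.52) = 0.576340
SE = 1/√(n−3) = 1/√19 = 0.229416
z = (z_r − z_0)/SE = (1.293345 − 0.576340) / 0.229416 = 0.717005 / 0.229416 = 3.125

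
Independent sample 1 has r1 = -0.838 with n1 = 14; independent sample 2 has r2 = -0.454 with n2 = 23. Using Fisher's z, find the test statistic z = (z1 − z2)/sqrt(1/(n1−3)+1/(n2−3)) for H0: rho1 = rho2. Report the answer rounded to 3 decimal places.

-1.931

z1 = atanh(-0.838) = -1.214418,  z2 = atanh(-0.454) = -0.489727
SE = √(1/(n1−3) + 1/(n2−3)) = √(1/11 + 1/20) = √(0.0909091 + 0.0500000) = √0.1409091 = 0.375379
z = (z1 − z2)/SE = (-1.214418 − (-0.489727)) / 0.375379 = -0.724691 / 0.375379 = -1.931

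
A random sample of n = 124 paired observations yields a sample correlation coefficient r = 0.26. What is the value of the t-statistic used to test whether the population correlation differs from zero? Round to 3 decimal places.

2.974

t = r·√(n−2) / √(1−r²) with r = 0.26, n = 124
  = 0.26·√122 / √(1 − 0.0676)
  = 0.26·11.045361 / 0.965609
  = 2.871794 / 0.965609 = 2.974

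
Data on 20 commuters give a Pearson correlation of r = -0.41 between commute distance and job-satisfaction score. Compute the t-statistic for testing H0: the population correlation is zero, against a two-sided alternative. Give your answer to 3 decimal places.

t = r·√(n−2) / √(1−r²) with r = -0.41, n = 20
  = -0.41·√18 / √(1 − 0.1681)
  = -0.41·4.242641 / 0.912086
  = -1.739483 / 0.912086 = -1.907

-1.907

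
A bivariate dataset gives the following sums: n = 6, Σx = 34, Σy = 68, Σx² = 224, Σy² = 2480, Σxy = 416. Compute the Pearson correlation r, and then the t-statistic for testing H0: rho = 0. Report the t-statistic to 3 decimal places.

0.267

S_xy = nΣxy − ΣxΣy = 6·416 − 34·68 = 2496 − 2312 = 184
S_xx = nΣx² − (Σx)² = 6·224 − 34² = 1344 − 1156 = 188
S_yy = nΣy² − (Σy)² = 6·2480 − 68² = 14880 − 4624 = 10256
r = S_xy / √(S_xx·S_yy) = 184 / √(188·10256) = 184 / √1928128 = 184 / 1388.5705 = 0.1325
t = r·√(n−2)/√(1−r²) = 0.1325·√4 / √(1−0.017556) = 0.265000 / 0.991183 = 0.267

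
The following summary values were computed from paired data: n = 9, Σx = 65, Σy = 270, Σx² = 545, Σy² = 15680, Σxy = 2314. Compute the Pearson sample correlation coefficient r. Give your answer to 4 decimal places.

Numerator: nΣxy − (Σx)(Σy) = 9·2314 − (65)(270) = 3276
Denominator: √[(nΣx²−(Σx)²)(nΣy²−(Σy)²)]
  nΣx²−(Σx)² = 9·545 − 4225 = 680;  nΣy²−(Σy)² = 9·15680 − 72900 = 68220
  √(680·68220) = √46389600 = 6810.9911
r = 3276 / 6810.9911 = 0.4810

0.4810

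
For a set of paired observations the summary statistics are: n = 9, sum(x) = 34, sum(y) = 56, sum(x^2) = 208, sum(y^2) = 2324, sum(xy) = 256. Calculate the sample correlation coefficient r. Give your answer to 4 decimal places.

0.1121

S_xy = nΣxy − ΣxΣy = 9·256 − 34·56 = 2304 − 1904 = 400
S_xx = nΣx² − (Σx)² = 9·208 − 34² = 1872 − 1156 = 716
S_yy = nΣy² − (Σy)² = 9·2324 − 56² = 20916 − 3136 = 17780
r = S_xy / √(S_xx·S_yy) = 400 / √(716·17780) = 400 / √12730480 = 400 / 3567.9798 = 0.1121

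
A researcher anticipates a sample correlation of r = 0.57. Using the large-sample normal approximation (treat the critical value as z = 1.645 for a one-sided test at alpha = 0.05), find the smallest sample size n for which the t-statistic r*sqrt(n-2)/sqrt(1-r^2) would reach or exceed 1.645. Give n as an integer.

r√(n−2)/√(1−r²) ≥ 1.645  ⇔  n−2 ≥ (1.645)²·(1−r²)/r²
(1−r²)/r² = (1−0.3249)/0.3249 = 2.0779
n ≥ 2 + 2.706025·2.0779 = 2 + 5.6228 = 7.6228
⌈7.6228⌉ = 8

8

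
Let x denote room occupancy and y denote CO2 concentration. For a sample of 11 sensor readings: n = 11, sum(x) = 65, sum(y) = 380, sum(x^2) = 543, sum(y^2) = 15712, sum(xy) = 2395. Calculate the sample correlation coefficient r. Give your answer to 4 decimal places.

0.2333

S_xy = nΣxy − ΣxΣy = 11·2395 − 65·380 = 26345 − 24700 = 1645
S_xx = nΣx² − (Σx)² = 11·543 − 65² = 5973 − 4225 = 1748
S_yy = nΣy² − (Σy)² = 11·15712 − 380² = 172832 − 144400 = 28432
r = S_xy / √(S_xx·S_yy) = 1645 / √(1748·28432) = 1645 / √49699136 = 1645 / 7049.7614 = 0.2333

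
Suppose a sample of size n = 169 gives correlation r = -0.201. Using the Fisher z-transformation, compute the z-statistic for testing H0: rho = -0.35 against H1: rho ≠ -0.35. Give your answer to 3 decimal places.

z_r = atanh(-0.201) = -0.203774,  z_0 = atanh(-0.35) = -0.365444
SE = 1/√(n−3) = 1/√166 = 0.077615
z = (z_r − z_0)/SE = (-0.203774 − (-0.365444)) / 0.077615 = 0.161670 / 0.077615 = 2.083

2.083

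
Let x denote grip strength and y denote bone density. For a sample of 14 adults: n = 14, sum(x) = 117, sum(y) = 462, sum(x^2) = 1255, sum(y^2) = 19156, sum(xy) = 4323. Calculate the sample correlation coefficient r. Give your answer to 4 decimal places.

0.4438

S_xy = nΣxy − ΣxΣy = 14·4323 − 117·462 = 60522 − 54054 = 6468
S_xx = nΣx² − (Σx)² = 14·1255 − 117² = 17570 − 13689 = 3881
S_yy = nΣy² − (Σy)² = 14·19156 − 462² = 268184 − 213444 = 54740
r = S_xy / √(S_xx·S_yy) = 6468 / √(3881·54740) = 6468 / √212445940 = 6468 / 14575.5254 = 0.4438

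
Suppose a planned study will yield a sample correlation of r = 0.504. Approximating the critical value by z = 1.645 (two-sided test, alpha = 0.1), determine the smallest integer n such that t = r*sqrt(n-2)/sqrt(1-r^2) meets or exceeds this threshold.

r√(n−2)/√(1−r²) ≥ 1.645  ⇔  n−2 ≥ (1.645)²·(1−r²)/r²
(1−r²)/r² = (1−0.254016)/0.254016 = 2.9368
n ≥ 2 + 2.706025·2.9368 = 2 + 7.9471 = 9.9471
⌈9.9471⌉ = 10

10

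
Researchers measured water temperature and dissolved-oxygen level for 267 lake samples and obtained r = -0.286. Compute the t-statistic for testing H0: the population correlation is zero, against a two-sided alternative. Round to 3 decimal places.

-4.859

1 − r² = 1 − 0.081796 = 0.918204;  √(1−r²) = 0.958230
√(n−2) = √265 = 16.278821
t = r·√(n−2)/√(1−r²) = -0.286 · 16.278821 / 0.958230 = -4.859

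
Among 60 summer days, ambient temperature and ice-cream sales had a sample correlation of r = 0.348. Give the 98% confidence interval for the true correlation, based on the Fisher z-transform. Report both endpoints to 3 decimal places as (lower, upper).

z_r = atanh(0.348) = 0.363166;  SE = 1/√(n−3) = 1/√57 = 0.132453
z-limits: 0.363166 ± 2.326·0.132453 = 0.363166 ± 0.308086 = [0.055080, 0.671252]
ρ-limits: (tanh 0.055080, tanh 0.671252) = (0.055, 0.586)

(0.055, 0.586)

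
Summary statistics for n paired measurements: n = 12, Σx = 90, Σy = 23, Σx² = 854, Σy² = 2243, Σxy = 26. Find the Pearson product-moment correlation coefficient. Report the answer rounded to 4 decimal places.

-0.2335

S_xy = nΣxy − ΣxΣy = 12·26 − 90·23 = 312 − 2070 = -1758
S_xx = nΣx² − (Σx)² = 12·854 − 90² = 10248 − 8100 = 2148
S_yy = nΣy² − (Σy)² = 12·2243 − 23² = 26916 − 529 = 26387
r = S_xy / √(S_xx·S_yy) = -1758 / √(2148·26387) = -1758 / √56679276 = -1758 / 7528.5640 = -0.2335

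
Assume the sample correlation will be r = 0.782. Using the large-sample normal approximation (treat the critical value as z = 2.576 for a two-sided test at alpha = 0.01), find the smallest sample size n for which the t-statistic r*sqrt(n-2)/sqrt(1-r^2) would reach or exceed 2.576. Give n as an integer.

Need r·√(n−2)/√(1−r²) ≥ 2.576
√(n−2) ≥ 2.576·√(1−0.611524) / 0.782 = 2.576·0.623278 / 0.782 = 2.0532
n−2 ≥ 4.2156  ⇒  n ≥ 6.2156
Smallest integer n = 7

7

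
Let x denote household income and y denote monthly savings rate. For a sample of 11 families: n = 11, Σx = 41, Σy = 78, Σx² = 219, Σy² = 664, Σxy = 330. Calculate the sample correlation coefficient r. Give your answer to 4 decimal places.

S_xy = nΣxy − ΣxΣy = 11·330 − 41·78 = 3630 − 3198 = 432
S_xx = nΣx² − (Σx)² = 11·219 − 41² = 2409 − 1681 = 728
S_yy = nΣy² − (Σy)² = 11·664 − 78² = 7304 − 6084 = 1220
r = S_xy / √(S_xx·S_yy) = 432 / √(728·1220) = 432 / √888160 = 432 / 942.4224 = 0.4584

0.4584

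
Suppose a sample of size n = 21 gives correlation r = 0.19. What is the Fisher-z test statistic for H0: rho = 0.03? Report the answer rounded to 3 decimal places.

z_r = atanh(0.19) = 0.192337,  z_0 = atanh(0.03) = 0.030009
SE = 1/√(n−3) = 1/√18 = 0.235702
z = (z_r − z_0)/SE = (0.192337 − 0.030009) / 0.235702 = 0.162328 / 0.235702 = 0.689

0.689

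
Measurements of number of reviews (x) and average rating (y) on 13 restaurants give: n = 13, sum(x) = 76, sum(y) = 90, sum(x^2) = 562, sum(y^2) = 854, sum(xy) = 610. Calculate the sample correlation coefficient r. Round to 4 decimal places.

Numerator: nΣxy − (Σx)(Σy) = 13·610 − (76)(90) = 1090
Denominator: √[(nΣx²−(Σx)²)(nΣy²−(Σy)²)]
  nΣx²−(Σx)² = 13·562 − 5776 = 1530;  nΣy²−(Σy)² = 13·854 − 8100 = 3002
  √(1530·3002) = √4593060 = 2143.1426
r = 1090 / 2143.1426 = 0.5086

0.5086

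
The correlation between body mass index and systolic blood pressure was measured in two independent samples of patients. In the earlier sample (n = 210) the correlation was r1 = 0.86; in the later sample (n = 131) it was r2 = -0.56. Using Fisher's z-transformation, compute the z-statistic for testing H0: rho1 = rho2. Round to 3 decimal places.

Fisher z-transforms: z1 = atanh(0.86) = 1.293345, z2 = atanh(-0.56) = -0.632833; difference d = 1.926178
Var(d) = 1/207 + 1/128 = 0.0048309 + 0.0078125 = 0.0126434
z = d/√Var(d) = 1.926178 / √0.0126434 = 1.926178 / 0.112443 = 17.130

17.130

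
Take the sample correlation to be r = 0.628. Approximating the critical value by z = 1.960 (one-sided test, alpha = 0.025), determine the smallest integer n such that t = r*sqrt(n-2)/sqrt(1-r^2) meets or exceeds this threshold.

r√(n−2)/√(1−r²) ≥ 1.960  ⇔  n−2 ≥ (1.960)²·(1−r²)/r²
(1−r²)/r² = (1−0.394384)/0.394384 = 1.5356
n ≥ 2 + 3.8416·1.5356 = 2 + 5.8992 = 7.8992
⌈7.8992⌉ = 8

8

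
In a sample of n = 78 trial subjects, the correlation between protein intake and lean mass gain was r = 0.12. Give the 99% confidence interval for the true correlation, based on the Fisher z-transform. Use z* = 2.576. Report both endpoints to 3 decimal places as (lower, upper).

(-0.175, 0.395)

z_r = atanh(0.12) = 0.120581;  SE = 1/√(n−3) = 1/√75 = 0.115470
z-limits: 0.120581 ± 2.576·0.115470 = 0.120581 ± 0.297451 = [-0.176870, 0.418032]
ρ-limits: (tanh -0.176870, tanh 0.418032) = (-0.175, 0.395)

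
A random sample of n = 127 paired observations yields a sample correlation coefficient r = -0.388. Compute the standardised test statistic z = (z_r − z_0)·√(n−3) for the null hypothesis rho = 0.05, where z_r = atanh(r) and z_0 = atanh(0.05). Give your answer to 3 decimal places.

-5.117

z_r = atanh(-0.388) = -0.409443,  z_0 = atanh(0.05) = 0.050042
SE = 1/√(n−3) = 1/√124 = 0.089803
z = (z_r − z_0)/SE = (-0.409443 − 0.050042) / 0.089803 = -0.459485 / 0.089803 = -5.117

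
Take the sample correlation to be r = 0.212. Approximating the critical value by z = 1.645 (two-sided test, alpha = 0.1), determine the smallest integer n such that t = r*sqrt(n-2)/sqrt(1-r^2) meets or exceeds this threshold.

60

r√(n−2)/√(1−r²) ≥ 1.645  ⇔  n−2 ≥ (1.645)²·(1−r²)/r²
(1−r²)/r² = (1−0.044944)/0.044944 = 21.2499
n ≥ 2 + 2.706025·21.2499 = 2 + 57.5028 = 59.5028
⌈59.5028⌉ = 60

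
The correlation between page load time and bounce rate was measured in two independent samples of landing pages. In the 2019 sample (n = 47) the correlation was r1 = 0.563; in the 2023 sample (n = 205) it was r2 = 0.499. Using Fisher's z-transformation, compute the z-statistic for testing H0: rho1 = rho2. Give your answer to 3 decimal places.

0.536

Fisher z-transforms: z1 = atanh(0.563) = 0.637215, z2 = atanh(0.499) = 0.547974; difference d = 0.089241
Var(d) = 1/44 + 1/202 = 0.0227273 + 0.0049505 = 0.0276778
z = d/√Var(d) = 0.089241 / √0.0276778 = 0.089241 / 0.166366 = 0.536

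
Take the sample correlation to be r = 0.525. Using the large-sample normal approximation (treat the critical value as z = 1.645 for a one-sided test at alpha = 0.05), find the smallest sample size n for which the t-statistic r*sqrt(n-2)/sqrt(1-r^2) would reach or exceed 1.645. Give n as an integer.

r√(n−2)/√(1−r²) ≥ 1.645  ⇔  n−2 ≥ (1.645)²·(1−r²)/r²
(1−r²)/r² = (1−0.275625)/0.275625 = 2.6281
n ≥ 2 + 2.706025·2.6281 = 2 + 7.1117 = 9.1117
⌈9.1117⌉ = 10

10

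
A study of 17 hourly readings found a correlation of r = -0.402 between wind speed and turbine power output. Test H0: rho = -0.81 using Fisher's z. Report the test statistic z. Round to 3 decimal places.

2.623

Fisher z: atanh(-0.402) = -0.426032, atanh(-0.81) = -1.127029
z = (z_r − z_0)·√(n−3) = (-0.426032 − (-1.127029))·√14 = 0.700997 · 3.741657 = 2.623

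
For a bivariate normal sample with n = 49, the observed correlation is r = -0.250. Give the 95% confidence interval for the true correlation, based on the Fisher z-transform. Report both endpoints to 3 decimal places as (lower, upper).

z_r = atanh(-0.250) = -0.255413;  SE = 1/√(n−3) = 1/√46 = 0.147442
z-limits: -0.255413 ± 1.960·0.147442 = -0.255413 ± 0.288986 = [-0.544399, 0.033573]
ρ-limits: (tanh -0.544399, tanh 0.033573) = (-0.496, 0.034)

(-0.496, 0.034)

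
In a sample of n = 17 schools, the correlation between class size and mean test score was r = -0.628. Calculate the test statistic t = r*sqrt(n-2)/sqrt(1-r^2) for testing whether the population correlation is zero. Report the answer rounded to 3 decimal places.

-3.125

1 − r² = 1 − 0.394384 = 0.605616;  √(1−r²) = 0.778213
√(n−2) = √15 = 3.872983
t = r·√(n−2)/√(1−r²) = -0.628 · 3.872983 / 0.778213 = -3.125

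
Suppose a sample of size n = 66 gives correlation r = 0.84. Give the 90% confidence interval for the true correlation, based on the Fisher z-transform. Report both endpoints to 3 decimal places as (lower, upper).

Fisher z: z_r = atanh(r) = ½·ln((1+0.84)/(1−0.84)) = 1.221174
SE(z) = 1/√(n−3) = 1/√63 = 0.125988
90% ⇒ z* = 1.645; margin = 1.645·0.125988 = 0.207250
CI on z-scale: (1.013924, 1.428424)
Back-transform: tanh(1.013924) = 0.767380, tanh(1.428424) = 0.891343

(0.767, 0.891)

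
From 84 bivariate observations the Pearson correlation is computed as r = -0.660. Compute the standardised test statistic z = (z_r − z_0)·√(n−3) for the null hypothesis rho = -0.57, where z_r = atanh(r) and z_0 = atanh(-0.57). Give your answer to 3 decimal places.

Fisher z: atanh(-0.660) = -0.792814, atanh(-0.57) = -0.647523
z = (z_r − z_0)·√(n−3) = (-0.792814 − (-0.647523))·√81 = -0.145291 · 9.000000 = -1.308

-1.308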